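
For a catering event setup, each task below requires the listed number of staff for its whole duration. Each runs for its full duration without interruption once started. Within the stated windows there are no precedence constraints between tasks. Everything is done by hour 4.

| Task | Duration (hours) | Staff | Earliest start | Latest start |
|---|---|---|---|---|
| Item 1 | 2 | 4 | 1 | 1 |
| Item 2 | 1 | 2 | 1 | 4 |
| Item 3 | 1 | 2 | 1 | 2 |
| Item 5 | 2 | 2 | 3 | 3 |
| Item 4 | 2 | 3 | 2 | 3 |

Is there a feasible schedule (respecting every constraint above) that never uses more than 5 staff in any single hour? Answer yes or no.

no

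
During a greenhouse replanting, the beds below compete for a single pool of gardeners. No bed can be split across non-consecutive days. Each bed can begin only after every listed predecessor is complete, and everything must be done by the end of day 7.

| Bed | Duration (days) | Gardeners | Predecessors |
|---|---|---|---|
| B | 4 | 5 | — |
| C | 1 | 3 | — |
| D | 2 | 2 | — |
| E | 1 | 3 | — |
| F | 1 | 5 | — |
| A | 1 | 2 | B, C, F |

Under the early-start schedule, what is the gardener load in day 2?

At early start, day 2 has: B, D.
Demand: 5 + 2 = 7.

7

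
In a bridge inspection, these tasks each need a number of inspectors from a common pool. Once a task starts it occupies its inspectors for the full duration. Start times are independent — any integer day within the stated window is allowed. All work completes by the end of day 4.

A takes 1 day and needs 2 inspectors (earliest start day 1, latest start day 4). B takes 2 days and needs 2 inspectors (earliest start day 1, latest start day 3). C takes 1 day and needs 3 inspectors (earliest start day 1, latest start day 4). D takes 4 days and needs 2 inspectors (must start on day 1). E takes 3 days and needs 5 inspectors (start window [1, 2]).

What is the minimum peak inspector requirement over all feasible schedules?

9

Early-start (A@1, B@1, C@1, D@1, E@1) gives peak 14: d1:14  d2:9  d3:7  d4:2.
Shift E→2.
Schedule A@1, B@1, C@1, D@1, E@2: d1:9  d2:9  d3:7  d4:7 — peak 9.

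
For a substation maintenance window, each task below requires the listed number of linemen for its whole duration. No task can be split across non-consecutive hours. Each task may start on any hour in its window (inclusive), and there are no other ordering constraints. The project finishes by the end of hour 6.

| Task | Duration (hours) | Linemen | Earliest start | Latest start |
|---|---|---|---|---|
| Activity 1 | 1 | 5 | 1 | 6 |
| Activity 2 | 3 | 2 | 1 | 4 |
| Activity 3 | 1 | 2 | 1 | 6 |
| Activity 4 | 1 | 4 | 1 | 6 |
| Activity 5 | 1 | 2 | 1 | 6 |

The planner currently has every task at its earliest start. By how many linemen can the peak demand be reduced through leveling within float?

Early-start peak: h1:15  h2:2  h3:2  h4:0  h5:0  h6:0 ⇒ 15.
Leveled (Activity 1@1, Activity 2@2, Activity 3@2, Activity 4@5, Activity 5@3): h1:5  h2:4  h3:4  h4:2  h5:4  h6:0 ⇒ 5.
Reduction 15 − 5 = 10.

10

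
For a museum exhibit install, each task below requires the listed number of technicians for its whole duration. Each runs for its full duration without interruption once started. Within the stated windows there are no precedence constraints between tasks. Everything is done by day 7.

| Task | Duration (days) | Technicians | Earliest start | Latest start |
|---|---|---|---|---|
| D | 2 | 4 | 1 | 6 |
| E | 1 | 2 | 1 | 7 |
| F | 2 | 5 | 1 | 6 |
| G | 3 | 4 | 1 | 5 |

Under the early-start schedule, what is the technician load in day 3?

At early start, day 3 has: G.
Demand: 4 = 4.

4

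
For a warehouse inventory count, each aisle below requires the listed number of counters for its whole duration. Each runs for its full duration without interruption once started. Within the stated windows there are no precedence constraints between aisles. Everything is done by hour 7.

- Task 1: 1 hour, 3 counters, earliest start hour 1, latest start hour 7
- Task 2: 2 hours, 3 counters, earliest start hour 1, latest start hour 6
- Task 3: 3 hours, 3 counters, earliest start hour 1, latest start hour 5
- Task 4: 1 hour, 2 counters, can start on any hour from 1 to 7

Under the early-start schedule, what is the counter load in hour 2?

At early start, hour 2 has: Task 2, Task 3.
Demand: 3 + 3 = 6.

6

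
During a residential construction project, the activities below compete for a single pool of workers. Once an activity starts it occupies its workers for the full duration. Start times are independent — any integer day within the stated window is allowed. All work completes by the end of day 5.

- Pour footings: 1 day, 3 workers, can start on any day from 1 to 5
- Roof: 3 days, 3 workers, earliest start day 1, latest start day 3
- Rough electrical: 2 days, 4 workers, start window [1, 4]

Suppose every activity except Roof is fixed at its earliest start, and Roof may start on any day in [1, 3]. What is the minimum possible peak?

7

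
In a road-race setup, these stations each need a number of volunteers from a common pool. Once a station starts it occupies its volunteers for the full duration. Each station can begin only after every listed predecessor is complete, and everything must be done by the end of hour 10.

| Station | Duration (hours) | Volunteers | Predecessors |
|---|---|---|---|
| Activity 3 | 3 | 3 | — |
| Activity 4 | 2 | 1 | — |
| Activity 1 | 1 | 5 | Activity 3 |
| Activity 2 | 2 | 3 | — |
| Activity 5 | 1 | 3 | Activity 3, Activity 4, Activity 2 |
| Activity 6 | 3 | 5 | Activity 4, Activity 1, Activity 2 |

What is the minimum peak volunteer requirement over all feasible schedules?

Early-start (Activity 3@1, Activity 4@1, Activity 1@4, Activity 2@1, Activity 5@4, Activity 6@5) gives peak 8: h1:7  h2:7  h3:3  h4:8  h5:5  h6:5  h7:5  h8:0  h9:0  h10:0.
Shift Activity 2→5, Activity 5→7, Activity 6→8.
Schedule Activity 3@1, Activity 4@1, Activity 1@4, Activity 2@5, Activity 5@7, Activity 6@8: h1:4  h2:4  h3:3  h4:5  h5:3  h6:3  h7:3  h8:5  h9:5  h10:5 — peak 5.

5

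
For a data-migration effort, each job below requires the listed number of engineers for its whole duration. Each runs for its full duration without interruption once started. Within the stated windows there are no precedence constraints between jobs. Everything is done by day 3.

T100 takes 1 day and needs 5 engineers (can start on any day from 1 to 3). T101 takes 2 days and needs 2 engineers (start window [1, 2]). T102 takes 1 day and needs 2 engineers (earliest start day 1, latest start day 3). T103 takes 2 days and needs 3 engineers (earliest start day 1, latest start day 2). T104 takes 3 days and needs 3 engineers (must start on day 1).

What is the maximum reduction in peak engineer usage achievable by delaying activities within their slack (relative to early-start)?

Early-start peak: d1:15  d2:8  d3:3 ⇒ 15.
Leveled (T100@1, T101@1, T102@2, T103@2, T104@1): d1:10  d2:10  d3:6 ⇒ 10.
Reduction 15 − 10 = 5.

5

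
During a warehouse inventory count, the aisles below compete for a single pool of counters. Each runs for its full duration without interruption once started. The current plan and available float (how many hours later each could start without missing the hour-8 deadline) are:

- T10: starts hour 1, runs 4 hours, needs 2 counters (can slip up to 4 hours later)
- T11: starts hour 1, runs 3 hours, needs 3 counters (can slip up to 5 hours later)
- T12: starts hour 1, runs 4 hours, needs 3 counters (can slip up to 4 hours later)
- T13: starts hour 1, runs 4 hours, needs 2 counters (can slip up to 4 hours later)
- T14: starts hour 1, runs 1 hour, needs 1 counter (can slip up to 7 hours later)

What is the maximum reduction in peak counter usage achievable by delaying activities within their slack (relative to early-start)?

6

Early-start peak: h1:11  h2:10  h3:10  h4:7  h5:0  h6:0  h7:0  h8:0 ⇒ 11.
Leveled (T10@1, T11@1, T12@4, T13@5, T14@8): h1:5  h2:5  h3:5  h4:5  h5:5  h6:5  h7:5  h8:3 ⇒ 5.
Reduction 11 − 5 = 6.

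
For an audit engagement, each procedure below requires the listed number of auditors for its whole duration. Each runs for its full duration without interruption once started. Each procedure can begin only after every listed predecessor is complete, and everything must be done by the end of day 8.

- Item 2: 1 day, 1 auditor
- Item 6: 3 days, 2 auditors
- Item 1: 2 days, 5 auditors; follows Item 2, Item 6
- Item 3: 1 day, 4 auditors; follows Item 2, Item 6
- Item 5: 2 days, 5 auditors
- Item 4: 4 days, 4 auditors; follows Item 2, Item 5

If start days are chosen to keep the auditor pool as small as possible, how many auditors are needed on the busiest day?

Early-start (Item 2@1, Item 6@1, Item 1@4, Item 3@4, Item 5@1, Item 4@3) gives peak 13: d1:8  d2:7  d3:6  d4:13  d5:9  d6:4  d7:0  d8:0.
Shift Item 1→7.
Schedule Item 2@1, Item 6@1, Item 1@7, Item 3@4, Item 5@1, Item 4@3: d1:8  d2:7  d3:6  d4:8  d5:4  d6:4  d7:5  d8:5 — peak 8.

8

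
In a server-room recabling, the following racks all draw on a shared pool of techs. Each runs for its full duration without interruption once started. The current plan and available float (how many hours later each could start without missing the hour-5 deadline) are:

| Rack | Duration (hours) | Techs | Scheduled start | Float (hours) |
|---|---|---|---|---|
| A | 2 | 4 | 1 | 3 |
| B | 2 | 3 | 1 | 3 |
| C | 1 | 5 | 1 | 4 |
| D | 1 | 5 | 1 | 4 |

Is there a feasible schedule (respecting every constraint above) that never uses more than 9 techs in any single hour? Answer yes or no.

yes

Schedule A@1, B@1, C@3, D@4: h1:7  h2:7  h3:5  h4:5  h5:0 — peak 7 ≤ 9.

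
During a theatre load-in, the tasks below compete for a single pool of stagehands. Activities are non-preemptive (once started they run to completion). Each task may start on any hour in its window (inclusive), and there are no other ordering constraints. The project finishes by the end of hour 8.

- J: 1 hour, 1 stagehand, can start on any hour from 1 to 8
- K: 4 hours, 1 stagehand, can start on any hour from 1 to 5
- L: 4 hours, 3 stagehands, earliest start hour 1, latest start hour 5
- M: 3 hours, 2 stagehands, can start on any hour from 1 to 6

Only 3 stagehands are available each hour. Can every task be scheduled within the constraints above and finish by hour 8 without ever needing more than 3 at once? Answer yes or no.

yes

Schedule J@1, K@1, L@5, M@2: h1:2  h2:3  h3:3  h4:3  h5:3  h6:3  h7:3  h8:3 — peak 3 ≤ 3.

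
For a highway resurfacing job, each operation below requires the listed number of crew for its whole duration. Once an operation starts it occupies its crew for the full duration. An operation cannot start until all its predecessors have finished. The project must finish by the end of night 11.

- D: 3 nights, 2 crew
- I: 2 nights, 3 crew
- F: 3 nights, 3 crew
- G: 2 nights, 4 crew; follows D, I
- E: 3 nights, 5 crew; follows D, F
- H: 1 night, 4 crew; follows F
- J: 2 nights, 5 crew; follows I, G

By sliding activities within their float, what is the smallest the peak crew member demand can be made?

Early-start (D@1, I@1, F@1, G@4, E@4, H@4, J@6) gives peak 13: n1:8  n2:8  n3:5  n4:13  n5:9  n6:10  n7:5  n8:0  n9:0  n10:0  n11:0.
Shift F→3, E→6, H→9, J→10.
Schedule D@1, I@1, F@3, G@4, E@6, H@9, J@10: n1:5  n2:5  n3:5  n4:7  n5:7  n6:5  n7:5  n8:5  n9:4  n10:5  n11:5 — peak 7.

7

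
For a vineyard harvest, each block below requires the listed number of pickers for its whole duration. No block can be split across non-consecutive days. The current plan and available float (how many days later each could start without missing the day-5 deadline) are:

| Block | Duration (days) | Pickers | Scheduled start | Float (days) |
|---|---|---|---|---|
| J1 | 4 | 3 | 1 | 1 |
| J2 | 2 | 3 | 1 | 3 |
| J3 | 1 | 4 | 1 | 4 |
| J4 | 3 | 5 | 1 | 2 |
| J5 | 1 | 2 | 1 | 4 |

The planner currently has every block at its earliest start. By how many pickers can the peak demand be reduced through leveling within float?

Early-start peak: d1:17  d2:11  d3:8  d4:3  d5:0 ⇒ 17.
Leveled (J1@1, J2@4, J3@5, J4@1, J5@4): d1:8  d2:8  d3:8  d4:8  d5:7 ⇒ 8.
Reduction 17 − 8 = 9.

9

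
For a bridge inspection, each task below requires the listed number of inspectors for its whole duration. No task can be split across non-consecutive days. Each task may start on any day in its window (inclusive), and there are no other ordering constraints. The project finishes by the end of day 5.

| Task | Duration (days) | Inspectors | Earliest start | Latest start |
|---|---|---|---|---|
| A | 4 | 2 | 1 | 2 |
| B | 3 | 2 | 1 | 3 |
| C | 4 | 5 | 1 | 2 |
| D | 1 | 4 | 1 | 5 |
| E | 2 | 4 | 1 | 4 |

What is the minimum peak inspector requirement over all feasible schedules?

Early-start (A@1, B@1, C@1, D@1, E@1) gives peak 17: d1:17  d2:13  d3:9  d4:7  d5:0.
Shift D→5, E→4.
Schedule A@1, B@1, C@1, D@5, E@4: d1:9  d2:9  d3:9  d4:11  d5:8 — peak 11.

11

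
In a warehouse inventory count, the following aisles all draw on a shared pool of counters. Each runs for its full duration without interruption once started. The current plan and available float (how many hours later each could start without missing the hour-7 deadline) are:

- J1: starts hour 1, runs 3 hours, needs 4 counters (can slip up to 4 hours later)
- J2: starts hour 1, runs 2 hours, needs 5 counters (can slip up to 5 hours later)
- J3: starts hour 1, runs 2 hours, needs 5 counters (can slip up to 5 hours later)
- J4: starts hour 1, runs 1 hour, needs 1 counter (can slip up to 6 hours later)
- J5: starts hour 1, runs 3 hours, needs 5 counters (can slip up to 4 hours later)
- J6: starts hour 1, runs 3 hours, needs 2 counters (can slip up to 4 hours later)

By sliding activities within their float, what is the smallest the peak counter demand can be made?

9

Early-start (J1@1, J2@1, J3@1, J4@1, J5@1, J6@1) gives peak 22: h1:22  h2:21  h3:11  h4:0  h5:0  h6:0  h7:0.
Shift J3→3, J4→4, J5→5, J6→4.
Schedule J1@1, J2@1, J3@3, J4@4, J5@5, J6@4: h1:9  h2:9  h3:9  h4:8  h5:7  h6:7  h7:5 — peak 9.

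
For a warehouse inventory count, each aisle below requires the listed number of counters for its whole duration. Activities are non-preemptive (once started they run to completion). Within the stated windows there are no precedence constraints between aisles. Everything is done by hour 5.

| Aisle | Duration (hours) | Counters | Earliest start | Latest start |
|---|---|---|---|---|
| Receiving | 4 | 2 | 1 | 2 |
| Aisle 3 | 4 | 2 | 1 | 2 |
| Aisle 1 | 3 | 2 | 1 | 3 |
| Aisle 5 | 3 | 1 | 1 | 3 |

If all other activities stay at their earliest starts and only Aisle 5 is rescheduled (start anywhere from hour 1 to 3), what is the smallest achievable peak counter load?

7

Aisle 5@1: h1:7  h2:7  h3:7  h4:4  h5:0 → peak 7
Aisle 5@2: h1:6  h2:7  h3:7  h4:5  h5:0 → peak 7
Aisle 5@3: h1:6  h2:6  h3:7  h4:5  h5:1 → peak 7
Best is Aisle 5@1, peak 7.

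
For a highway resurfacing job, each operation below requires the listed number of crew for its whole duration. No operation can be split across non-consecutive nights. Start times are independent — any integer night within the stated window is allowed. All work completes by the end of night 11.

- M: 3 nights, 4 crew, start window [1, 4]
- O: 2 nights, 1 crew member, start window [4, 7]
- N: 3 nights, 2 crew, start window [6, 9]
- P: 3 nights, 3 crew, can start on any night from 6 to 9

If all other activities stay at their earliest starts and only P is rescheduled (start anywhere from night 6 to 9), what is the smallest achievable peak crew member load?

4

P@6: n1:4  n2:4  n3:4  n4:1  n5:1  n6:5  n7:5  n8:5  n9:0  n10:0  n11:0 → peak 5
P@7: n1:4  n2:4  n3:4  n4:1  n5:1  n6:2  n7:5  n8:5  n9:3  n10:0  n11:0 → peak 5
P@8: n1:4  n2:4  n3:4  n4:1  n5:1  n6:2  n7:2  n8:5  n9:3  n10:3  n11:0 → peak 5
P@9: n1:4  n2:4  n3:4  n4:1  n5:1  n6:2  n7:2  n8:2  n9:3  n10:3  n11:3 → peak 4
Best is P@9, peak 4.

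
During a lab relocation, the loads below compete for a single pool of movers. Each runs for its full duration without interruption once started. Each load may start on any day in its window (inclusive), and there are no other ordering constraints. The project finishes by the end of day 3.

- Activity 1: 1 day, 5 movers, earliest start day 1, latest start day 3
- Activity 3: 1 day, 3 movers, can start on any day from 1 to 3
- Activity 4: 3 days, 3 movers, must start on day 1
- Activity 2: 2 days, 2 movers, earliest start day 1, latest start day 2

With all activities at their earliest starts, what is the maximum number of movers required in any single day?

13

Early-start schedule: Activity 1@1, Activity 3@1, Activity 4@1, Activity 2@1.
Load per day: day 1: 13, day 2: 5, day 3: 3.
Peak is 13.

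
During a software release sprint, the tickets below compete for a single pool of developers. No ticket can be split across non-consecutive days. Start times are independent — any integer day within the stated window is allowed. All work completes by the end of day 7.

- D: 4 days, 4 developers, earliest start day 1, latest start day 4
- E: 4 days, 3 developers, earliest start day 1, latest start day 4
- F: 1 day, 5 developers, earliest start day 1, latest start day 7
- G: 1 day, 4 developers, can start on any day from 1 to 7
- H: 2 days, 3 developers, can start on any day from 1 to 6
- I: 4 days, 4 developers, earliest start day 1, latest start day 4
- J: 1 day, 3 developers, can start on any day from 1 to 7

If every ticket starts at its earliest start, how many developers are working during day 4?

At early start, day 4 has: D, E, I.
Demand: 4 + 3 + 4 = 11.

11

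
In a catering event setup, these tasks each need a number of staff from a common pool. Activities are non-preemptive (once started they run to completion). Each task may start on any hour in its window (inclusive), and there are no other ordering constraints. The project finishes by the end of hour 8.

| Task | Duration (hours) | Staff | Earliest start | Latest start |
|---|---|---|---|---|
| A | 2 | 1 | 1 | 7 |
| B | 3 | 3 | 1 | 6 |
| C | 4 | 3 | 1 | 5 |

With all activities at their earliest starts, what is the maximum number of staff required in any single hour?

7

Early-start schedule: A@1, B@1, C@1.
Load per hour: hour 1: 7, hour 2: 7, hour 3: 6, hour 4: 3, hour 5: 0, hour 6: 0, hour 7: 0, hour 8: 0.
Peak is 7.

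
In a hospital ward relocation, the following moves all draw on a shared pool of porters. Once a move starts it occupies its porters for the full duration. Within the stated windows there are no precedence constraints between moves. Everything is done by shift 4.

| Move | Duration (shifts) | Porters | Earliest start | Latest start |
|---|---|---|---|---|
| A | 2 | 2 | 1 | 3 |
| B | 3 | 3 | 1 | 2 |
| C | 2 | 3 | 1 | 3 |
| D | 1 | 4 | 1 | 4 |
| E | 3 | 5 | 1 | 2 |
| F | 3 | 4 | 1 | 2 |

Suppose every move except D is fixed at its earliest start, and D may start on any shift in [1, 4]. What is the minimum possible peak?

D@1: s1:21  s2:17  s3:12  s4:0 → peak 21
D@2: s1:17  s2:21  s3:12  s4:0 → peak 21
D@3: s1:17  s2:17  s3:16  s4:0 → peak 17
D@4: s1:17  s2:17  s3:12  s4:4 → peak 17
Best is D@3, peak 17.

17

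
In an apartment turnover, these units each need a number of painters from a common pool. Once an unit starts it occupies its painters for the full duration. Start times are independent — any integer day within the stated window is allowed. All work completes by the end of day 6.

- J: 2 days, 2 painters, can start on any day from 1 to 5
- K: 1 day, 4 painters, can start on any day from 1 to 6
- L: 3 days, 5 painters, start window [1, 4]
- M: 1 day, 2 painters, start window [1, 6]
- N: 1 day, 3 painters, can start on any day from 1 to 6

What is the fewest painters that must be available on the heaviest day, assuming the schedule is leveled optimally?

5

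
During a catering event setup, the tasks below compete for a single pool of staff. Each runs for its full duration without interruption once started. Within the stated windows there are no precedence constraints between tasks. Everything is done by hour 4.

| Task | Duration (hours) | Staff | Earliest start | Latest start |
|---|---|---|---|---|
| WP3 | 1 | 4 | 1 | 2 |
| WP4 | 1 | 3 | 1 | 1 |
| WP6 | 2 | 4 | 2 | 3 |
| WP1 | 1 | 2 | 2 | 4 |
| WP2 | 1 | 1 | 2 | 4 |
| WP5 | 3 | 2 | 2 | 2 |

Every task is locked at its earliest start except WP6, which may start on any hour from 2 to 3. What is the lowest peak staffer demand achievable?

7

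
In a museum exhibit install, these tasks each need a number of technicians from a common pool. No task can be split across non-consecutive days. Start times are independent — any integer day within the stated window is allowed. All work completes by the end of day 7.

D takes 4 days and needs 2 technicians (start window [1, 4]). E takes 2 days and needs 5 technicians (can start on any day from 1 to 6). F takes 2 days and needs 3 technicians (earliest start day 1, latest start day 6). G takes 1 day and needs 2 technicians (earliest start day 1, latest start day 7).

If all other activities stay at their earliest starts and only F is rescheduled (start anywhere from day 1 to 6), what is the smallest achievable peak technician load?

9

F@1: d1:12  d2:10  d3:2  d4:2  d5:0  d6:0  d7:0 → peak 12
F@2: d1:9  d2:10  d3:5  d4:2  d5:0  d6:0  d7:0 → peak 10
F@3: d1:9  d2:7  d3:5  d4:5  d5:0  d6:0  d7:0 → peak 9
F@4: d1:9  d2:7  d3:2  d4:5  d5:3  d6:0  d7:0 → peak 9
F@5: d1:9  d2:7  d3:2  d4:2  d5:3  d6:3  d7:0 → peak 9
F@6: d1:9  d2:7  d3:2  d4:2  d5:0  d6:3  d7:3 → peak 9
Best is F@3, peak 9.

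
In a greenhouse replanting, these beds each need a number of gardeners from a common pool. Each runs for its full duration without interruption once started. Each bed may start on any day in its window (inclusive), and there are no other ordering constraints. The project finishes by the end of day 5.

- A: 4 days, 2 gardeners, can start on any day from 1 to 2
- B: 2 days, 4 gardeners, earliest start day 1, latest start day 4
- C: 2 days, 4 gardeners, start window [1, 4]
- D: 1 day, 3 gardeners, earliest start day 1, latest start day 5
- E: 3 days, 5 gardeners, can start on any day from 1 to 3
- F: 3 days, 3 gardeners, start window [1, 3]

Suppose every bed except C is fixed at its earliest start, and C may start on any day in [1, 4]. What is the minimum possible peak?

17

C@1: d1:21  d2:18  d3:10  d4:2  d5:0 → peak 21
C@2: d1:17  d2:18  d3:14  d4:2  d5:0 → peak 18
C@3: d1:17  d2:14  d3:14  d4:6  d5:0 → peak 17
C@4: d1:17  d2:14  d3:10  d4:6  d5:4 → peak 17
Best is C@3, peak 17.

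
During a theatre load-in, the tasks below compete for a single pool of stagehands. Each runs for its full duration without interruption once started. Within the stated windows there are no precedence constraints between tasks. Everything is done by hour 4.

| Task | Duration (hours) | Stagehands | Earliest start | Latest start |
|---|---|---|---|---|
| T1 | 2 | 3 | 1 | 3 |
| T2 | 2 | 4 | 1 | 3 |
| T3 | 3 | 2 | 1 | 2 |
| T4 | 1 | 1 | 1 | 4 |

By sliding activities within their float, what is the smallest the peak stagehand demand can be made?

Early-start (T1@1, T2@1, T3@1, T4@1) gives peak 10: h1:10  h2:9  h3:2  h4:0.
Shift T2→3.
Schedule T1@1, T2@3, T3@1, T4@1: h1:6  h2:5  h3:6  h4:4 — peak 6.
Total stagehand-hours = 21 over 4 hours ⇒ peak ≥ ⌈21/4⌉ = 6, so 6 is optimal.

6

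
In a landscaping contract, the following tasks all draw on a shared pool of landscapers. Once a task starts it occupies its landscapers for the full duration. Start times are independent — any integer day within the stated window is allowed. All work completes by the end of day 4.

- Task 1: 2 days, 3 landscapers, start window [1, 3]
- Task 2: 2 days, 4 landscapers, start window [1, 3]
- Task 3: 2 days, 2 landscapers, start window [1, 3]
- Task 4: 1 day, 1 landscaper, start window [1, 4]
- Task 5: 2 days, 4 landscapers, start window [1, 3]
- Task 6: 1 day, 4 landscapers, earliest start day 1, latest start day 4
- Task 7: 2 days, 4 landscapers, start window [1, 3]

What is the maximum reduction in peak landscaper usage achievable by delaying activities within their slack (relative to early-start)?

Early-start peak: d1:22  d2:17  d3:0  d4:0 ⇒ 22.
Leveled (Task 1@1, Task 2@1, Task 3@2, Task 4@2, Task 5@3, Task 6@1, Task 7@3): d1:11  d2:10  d3:10  d4:8 ⇒ 11.
Reduction 22 − 11 = 11.

11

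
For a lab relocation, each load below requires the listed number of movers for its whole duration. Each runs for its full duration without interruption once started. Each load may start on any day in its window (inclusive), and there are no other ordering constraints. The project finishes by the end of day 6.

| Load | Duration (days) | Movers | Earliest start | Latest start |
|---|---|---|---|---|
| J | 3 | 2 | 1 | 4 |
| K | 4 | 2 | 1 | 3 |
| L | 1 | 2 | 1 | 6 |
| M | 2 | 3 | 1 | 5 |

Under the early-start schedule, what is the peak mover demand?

9

Early-start schedule: J@1, K@1, L@1, M@1.
Load per day: day 1: 9, day 2: 7, day 3: 4, day 4: 2, day 5: 0, day 6: 0.
Peak is 9.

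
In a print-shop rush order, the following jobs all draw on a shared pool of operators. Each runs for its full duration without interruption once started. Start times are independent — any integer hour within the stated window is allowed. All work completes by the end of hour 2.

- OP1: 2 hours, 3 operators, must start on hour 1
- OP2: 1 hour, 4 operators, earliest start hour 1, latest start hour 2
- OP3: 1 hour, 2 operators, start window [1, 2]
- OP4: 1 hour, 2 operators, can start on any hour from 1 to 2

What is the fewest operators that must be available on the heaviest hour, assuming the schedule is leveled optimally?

7

Early-start (OP1@1, OP2@1, OP3@1, OP4@1) gives peak 11: h1:11  h2:3.
Shift OP3→2, OP4→2.
Schedule OP1@1, OP2@1, OP3@2, OP4@2: h1:7  h2:7 — peak 7.
Total operator-hours = 14 over 2 hours ⇒ peak ≥ ⌈14/2⌉ = 7, so 7 is optimal.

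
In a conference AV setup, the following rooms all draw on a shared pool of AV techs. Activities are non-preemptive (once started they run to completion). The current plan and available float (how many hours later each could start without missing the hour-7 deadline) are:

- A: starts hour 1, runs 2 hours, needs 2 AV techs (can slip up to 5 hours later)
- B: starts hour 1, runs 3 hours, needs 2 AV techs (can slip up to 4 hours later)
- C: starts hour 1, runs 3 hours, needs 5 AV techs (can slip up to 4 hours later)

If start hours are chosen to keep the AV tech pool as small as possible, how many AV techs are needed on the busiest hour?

Early-start (A@1, B@1, C@1) gives peak 9: h1:9  h2:9  h3:7  h4:0  h5:0  h6:0  h7:0.
Shift C→4.
Schedule A@1, B@1, C@4: h1:4  h2:4  h3:2  h4:5  h5:5  h6:5  h7:0 — peak 5.

5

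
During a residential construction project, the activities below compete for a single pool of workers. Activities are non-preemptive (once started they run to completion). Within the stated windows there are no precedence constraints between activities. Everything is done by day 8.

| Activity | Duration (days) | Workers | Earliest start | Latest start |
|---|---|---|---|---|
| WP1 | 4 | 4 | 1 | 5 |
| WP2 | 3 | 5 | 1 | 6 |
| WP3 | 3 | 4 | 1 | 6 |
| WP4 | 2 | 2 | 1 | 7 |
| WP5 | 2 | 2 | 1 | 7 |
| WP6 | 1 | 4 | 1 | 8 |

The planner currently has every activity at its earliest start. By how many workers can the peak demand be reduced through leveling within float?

Early-start peak: d1:21  d2:17  d3:13  d4:4  d5:0  d6:0  d7:0  d8:0 ⇒ 21.
Leveled (WP1@1, WP2@5, WP3@1, WP4@4, WP5@6, WP6@8): d1:8  d2:8  d3:8  d4:6  d5:7  d6:7  d7:7  d8:4 ⇒ 8.
Reduction 21 − 8 = 13.

13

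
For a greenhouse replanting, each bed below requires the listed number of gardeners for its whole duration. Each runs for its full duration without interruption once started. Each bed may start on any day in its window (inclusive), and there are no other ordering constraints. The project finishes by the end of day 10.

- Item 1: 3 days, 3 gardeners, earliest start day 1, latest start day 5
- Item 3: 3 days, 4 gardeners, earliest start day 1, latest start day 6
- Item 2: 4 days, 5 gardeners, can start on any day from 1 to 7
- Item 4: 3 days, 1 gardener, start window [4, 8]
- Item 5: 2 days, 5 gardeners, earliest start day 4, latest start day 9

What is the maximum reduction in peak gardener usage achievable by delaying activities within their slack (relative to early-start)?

5

Early-start peak: d1:12  d2:12  d3:12  d4:11  d5:6  d6:1  d7:0  d8:0  d9:0  d10:0 ⇒ 12.
Leveled (Item 1@1, Item 3@1, Item 2@4, Item 4@4, Item 5@8): d1:7  d2:7  d3:7  d4:6  d5:6  d6:6  d7:5  d8:5  d9:5  d10:0 ⇒ 7.
Reduction 12 − 7 = 5.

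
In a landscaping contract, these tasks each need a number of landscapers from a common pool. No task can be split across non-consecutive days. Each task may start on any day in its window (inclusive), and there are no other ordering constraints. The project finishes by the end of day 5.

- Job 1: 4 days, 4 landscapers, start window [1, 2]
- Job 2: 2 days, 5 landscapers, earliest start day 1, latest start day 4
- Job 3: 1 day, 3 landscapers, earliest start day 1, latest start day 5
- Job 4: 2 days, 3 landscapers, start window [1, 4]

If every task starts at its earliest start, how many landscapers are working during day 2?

12

At early start, day 2 has: Job 1, Job 2, Job 4.
Demand: 4 + 5 + 3 = 12.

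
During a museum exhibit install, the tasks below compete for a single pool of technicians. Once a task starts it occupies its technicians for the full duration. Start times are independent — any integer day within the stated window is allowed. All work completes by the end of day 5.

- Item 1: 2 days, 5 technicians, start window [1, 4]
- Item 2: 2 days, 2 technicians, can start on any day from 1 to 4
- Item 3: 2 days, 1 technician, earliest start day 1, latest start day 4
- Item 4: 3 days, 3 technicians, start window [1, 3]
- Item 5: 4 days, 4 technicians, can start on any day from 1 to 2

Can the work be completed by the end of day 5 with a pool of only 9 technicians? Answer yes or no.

no

The minimum achievable peak is 10; 9 < 10, so no feasible schedule stays within the cap.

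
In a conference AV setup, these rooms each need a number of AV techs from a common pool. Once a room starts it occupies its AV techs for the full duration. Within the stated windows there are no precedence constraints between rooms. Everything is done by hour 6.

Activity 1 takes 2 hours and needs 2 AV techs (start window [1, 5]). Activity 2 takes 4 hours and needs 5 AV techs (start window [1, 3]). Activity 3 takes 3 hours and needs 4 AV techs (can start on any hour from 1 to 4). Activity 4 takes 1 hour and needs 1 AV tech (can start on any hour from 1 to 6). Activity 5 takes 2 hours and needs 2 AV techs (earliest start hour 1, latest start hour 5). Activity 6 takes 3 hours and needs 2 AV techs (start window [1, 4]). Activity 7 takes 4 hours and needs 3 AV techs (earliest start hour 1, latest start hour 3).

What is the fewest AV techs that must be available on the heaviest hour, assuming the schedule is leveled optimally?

12

Early-start (Activity 1@1, Activity 2@1, Activity 3@1, Activity 4@1, Activity 5@1, Activity 6@1, Activity 7@1) gives peak 19: h1:19  h2:18  h3:14  h4:8  h5:0  h6:0.
Shift Activity 5→4, Activity 6→4, Activity 7→3.
Schedule Activity 1@1, Activity 2@1, Activity 3@1, Activity 4@1, Activity 5@4, Activity 6@4, Activity 7@3: h1:12  h2:11  h3:12  h4:12  h5:7  h6:5 — peak 12.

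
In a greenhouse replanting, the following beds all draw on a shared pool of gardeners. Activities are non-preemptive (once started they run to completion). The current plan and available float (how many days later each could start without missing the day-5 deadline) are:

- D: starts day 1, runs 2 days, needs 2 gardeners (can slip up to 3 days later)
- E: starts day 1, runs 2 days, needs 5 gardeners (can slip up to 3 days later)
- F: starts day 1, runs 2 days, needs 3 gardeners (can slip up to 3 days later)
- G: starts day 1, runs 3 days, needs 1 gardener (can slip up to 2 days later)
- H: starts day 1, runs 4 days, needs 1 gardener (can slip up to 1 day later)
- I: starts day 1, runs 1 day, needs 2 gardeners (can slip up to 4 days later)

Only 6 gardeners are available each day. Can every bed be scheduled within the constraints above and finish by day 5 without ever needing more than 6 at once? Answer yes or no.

The minimum achievable peak is 7; 6 < 7, so no feasible schedule stays within the cap.

no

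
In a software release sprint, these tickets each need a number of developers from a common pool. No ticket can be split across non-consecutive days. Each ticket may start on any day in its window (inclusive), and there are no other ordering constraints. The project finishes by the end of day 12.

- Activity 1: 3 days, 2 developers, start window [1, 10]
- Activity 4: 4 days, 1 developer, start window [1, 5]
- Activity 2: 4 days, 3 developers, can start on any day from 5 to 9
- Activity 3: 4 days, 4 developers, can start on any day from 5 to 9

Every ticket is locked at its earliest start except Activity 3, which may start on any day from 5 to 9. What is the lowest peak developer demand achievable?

4

Activity 3@5: d1:3  d2:3  d3:3  d4:1  d5:7  d6:7  d7:7  d8:7  d9:0  d10:0  d11:0  d12:0 → peak 7
Activity 3@6: d1:3  d2:3  d3:3  d4:1  d5:3  d6:7  d7:7  d8:7  d9:4  d10:0  d11:0  d12:0 → peak 7
Activity 3@7: d1:3  d2:3  d3:3  d4:1  d5:3  d6:3  d7:7  d8:7  d9:4  d10:4  d11:0  d12:0 → peak 7
Activity 3@8: d1:3  d2:3  d3:3  d4:1  d5:3  d6:3  d7:3  d8:7  d9:4  d10:4  d11:4  d12:0 → peak 7
Activity 3@9: d1:3  d2:3  d3:3  d4:1  d5:3  d6:3  d7:3  d8:3  d9:4  d10:4  d11:4  d12:4 → peak 4
Best is Activity 3@9, peak 4.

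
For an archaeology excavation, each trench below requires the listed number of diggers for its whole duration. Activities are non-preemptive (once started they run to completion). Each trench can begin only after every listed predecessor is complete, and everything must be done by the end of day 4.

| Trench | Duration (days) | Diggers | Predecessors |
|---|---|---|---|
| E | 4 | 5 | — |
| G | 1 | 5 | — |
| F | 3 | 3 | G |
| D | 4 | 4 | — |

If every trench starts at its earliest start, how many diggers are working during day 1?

At early start, day 1 has: E, G, D.
Demand: 5 + 5 + 4 = 14.

14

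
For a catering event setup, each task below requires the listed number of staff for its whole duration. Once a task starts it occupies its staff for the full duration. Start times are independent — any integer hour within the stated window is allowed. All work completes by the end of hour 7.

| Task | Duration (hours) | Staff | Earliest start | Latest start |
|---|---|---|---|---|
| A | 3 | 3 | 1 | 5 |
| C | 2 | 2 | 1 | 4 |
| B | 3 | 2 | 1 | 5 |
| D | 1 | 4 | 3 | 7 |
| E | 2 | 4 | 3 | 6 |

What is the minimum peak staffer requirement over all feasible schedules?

Early-start (A@1, C@1, B@1, D@3, E@3) gives peak 13: h1:7  h2:7  h3:13  h4:4  h5:0  h6:0  h7:0.
Shift B→3, D→4, E→5.
Schedule A@1, C@1, B@3, D@4, E@5: h1:5  h2:5  h3:5  h4:6  h5:6  h6:4  h7:0 — peak 6.

6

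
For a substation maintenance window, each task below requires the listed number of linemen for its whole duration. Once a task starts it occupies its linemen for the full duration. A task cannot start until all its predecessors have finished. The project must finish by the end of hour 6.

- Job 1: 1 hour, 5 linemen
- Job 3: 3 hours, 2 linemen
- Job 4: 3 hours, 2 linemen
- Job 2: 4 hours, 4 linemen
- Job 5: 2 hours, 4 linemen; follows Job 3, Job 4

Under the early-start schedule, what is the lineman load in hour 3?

At early start, hour 3 has: Job 3, Job 4, Job 2.
Demand: 2 + 2 + 4 = 8.

8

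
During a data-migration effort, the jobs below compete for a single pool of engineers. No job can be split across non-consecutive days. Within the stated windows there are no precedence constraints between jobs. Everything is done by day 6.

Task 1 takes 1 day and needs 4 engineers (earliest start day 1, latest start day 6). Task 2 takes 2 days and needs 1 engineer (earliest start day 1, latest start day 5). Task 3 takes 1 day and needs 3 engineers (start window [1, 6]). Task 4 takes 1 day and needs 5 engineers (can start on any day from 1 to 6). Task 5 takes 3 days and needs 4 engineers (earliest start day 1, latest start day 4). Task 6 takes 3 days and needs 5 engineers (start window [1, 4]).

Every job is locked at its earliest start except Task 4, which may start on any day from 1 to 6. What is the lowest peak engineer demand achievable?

17

Task 4@1: d1:22  d2:10  d3:9  d4:0  d5:0  d6:0 → peak 22
Task 4@2: d1:17  d2:15  d3:9  d4:0  d5:0  d6:0 → peak 17
Task 4@3: d1:17  d2:10  d3:14  d4:0  d5:0  d6:0 → peak 17
Task 4@4: d1:17  d2:10  d3:9  d4:5  d5:0  d6:0 → peak 17
Task 4@5: d1:17  d2:10  d3:9  d4:0  d5:5  d6:0 → peak 17
Task 4@6: d1:17  d2:10  d3:9  d4:0  d5:0  d6:5 → peak 17
Best is Task 4@2, peak 17.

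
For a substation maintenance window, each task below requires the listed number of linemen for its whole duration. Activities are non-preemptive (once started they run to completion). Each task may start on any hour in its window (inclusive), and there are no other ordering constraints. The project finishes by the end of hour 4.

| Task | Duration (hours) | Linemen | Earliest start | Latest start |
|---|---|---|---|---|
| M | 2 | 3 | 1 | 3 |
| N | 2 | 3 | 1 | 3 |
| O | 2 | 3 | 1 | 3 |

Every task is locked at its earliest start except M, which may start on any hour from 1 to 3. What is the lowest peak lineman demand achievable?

M@1: h1:9  h2:9  h3:0  h4:0 → peak 9
M@2: h1:6  h2:9  h3:3  h4:0 → peak 9
M@3: h1:6  h2:6  h3:3  h4:3 → peak 6
Best is M@3, peak 6.

6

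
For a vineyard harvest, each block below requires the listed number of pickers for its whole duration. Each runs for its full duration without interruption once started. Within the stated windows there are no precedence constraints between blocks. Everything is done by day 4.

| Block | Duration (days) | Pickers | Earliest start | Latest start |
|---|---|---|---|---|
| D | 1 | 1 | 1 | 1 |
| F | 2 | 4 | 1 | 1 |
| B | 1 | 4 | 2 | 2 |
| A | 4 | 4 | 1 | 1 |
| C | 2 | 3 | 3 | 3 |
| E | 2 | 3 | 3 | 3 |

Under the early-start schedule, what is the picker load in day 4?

At early start, day 4 has: A, C, E.
Demand: 4 + 3 + 3 = 10.

10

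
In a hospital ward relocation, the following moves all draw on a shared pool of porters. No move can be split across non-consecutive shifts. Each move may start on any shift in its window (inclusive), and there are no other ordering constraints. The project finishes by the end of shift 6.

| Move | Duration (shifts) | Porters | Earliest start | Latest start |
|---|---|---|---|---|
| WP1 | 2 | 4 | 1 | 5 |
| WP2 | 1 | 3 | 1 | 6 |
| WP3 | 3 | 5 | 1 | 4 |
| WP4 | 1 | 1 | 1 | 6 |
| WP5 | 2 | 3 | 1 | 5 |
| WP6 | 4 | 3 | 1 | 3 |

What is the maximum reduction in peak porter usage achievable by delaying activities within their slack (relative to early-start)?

Early-start peak: s1:19  s2:15  s3:8  s4:3  s5:0  s6:0 ⇒ 19.
Leveled (WP1@1, WP2@1, WP3@4, WP4@1, WP5@2, WP6@3): s1:8  s2:7  s3:6  s4:8  s5:8  s6:8 ⇒ 8.
Reduction 19 − 8 = 11.

11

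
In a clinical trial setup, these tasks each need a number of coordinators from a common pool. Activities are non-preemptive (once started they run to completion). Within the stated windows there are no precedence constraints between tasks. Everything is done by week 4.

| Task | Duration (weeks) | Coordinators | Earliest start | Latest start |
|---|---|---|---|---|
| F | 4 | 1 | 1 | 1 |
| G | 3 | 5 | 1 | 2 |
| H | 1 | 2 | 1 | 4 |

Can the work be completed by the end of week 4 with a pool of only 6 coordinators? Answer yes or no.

yes

Schedule F@1, G@1, H@4: w1:6  w2:6  w3:6  w4:3 — peak 6 ≤ 6.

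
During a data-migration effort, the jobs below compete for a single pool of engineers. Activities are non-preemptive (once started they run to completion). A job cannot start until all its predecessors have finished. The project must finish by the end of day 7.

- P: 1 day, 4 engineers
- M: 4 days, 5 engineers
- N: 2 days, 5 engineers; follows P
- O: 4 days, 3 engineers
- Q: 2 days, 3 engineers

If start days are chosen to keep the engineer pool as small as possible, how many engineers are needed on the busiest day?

8

Early-start (P@1, M@1, N@2, O@1, Q@1) gives peak 16: d1:15  d2:16  d3:13  d4:8  d5:0  d6:0  d7:0.
Shift M→2, N→6, Q→5.
Schedule P@1, M@2, N@6, O@1, Q@5: d1:7  d2:8  d3:8  d4:8  d5:8  d6:8  d7:5 — peak 8.
Total engineer-days = 52 over 7 days ⇒ peak ≥ ⌈52/7⌉ = 8, so 8 is optimal.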